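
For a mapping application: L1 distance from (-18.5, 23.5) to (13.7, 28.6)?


|(-18.5)-13.7| + |23.5-28.6| = 32.2 + 5.1 = 37.3

37.3


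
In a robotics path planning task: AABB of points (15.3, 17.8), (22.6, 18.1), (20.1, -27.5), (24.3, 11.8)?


x range: [15.3, 24.3]
y range: [-27.5, 18.1]
Bounding box: (15.3,-27.5) to (24.3,18.1)

(15.3,-27.5) to (24.3,18.1)


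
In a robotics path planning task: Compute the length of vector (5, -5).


|u| = sqrt(5^2 + (-5)^2) = sqrt(50) = 7.0711

7.0711


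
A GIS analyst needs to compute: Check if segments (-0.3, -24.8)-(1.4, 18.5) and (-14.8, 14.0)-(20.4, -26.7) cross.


Cross products: d1=-775.61, d2=817.74, d3=693.81, d4=-899.54
d1*d2 < 0 and d3*d4 < 0? yes

Yes, they intersect


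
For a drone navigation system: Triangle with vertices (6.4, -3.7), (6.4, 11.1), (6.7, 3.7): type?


Side lengths squared: AB^2=219.04, BC^2=54.85, CA^2=54.85
Sorted: [54.85, 54.85, 219.04]
By sides: Isosceles, By angles: Obtuse

Isosceles, Obtuse


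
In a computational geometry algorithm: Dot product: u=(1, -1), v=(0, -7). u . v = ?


u . v = u_x*v_x + u_y*v_y = 1*0 + (-1)*(-7)
= 0 + 7 = 7

7


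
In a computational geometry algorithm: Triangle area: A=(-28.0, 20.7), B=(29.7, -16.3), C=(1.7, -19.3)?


Area = |x_A(y_B-y_C) + x_B(y_C-y_A) + x_C(y_A-y_B)|/2
= |(-84) + (-1188) + 62.9|/2
= 1209.1/2 = 604.55

604.55


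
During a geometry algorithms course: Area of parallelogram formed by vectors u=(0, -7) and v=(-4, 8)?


|u x v| = |0*8 - (-7)*(-4)|
= |0 - 28| = 28

28


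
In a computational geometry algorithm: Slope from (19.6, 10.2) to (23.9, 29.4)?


slope = (y2-y1)/(x2-x1) = (29.4-10.2)/(23.9-19.6) = 19.2/4.3 = 4.4651

4.4651


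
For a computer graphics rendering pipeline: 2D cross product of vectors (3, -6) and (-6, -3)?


u x v = u_x*v_y - u_y*v_x = 3*(-3) - (-6)*(-6)
= (-9) - 36 = -45

-45


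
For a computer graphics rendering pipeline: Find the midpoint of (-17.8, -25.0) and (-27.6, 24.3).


M = (((-17.8)+(-27.6))/2, ((-25)+24.3)/2)
= (-22.7, -0.35)

(-22.7, -0.35)


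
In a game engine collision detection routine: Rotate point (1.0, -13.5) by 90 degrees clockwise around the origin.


90° CW: (x,y) -> (y, -x)
(1,-13.5) -> (-13.5, -1)

(-13.5, -1)


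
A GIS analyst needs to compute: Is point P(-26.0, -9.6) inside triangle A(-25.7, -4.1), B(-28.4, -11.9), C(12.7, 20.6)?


Cross products: AB x AP = 12.51, BC x BP = 16.53, CA x CP = 203.79
All same sign? yes

Yes, inside


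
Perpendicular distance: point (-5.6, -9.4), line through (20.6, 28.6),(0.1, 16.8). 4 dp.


|cross product| = 469.84
|line direction| = sqrt(559.49) = 23.6535
Distance = 469.84/sqrt(559.49) = 19.8634

19.8634


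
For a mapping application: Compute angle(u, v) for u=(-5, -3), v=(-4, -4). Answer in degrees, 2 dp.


u.v = 32, |u| = sqrt(34) = 5.831, |v| = sqrt(32) = 5.6569
cos(theta) = u.v/(|u||v|) = 32/sqrt(1088) = 0.970143
theta = acos(0.970143) = 14.04 degrees

14.04 degrees


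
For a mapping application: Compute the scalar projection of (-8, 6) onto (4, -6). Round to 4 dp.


u.v = -68, |v| = sqrt(52) = 7.2111
Scalar projection = u.v / |v| = -68 / sqrt(52) = -9.4299

-9.4299


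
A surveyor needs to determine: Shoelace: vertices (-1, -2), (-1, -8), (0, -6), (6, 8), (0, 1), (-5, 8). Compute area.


Shoelace sum: ((-1)*(-8) - (-1)*(-2)) + ((-1)*(-6) - 0*(-8)) + (0*8 - 6*(-6)) + (6*1 - 0*8) + (0*8 - (-5)*1) + ((-5)*(-2) - (-1)*8)
= 77
Area = |77|/2 = 38.5

38.5


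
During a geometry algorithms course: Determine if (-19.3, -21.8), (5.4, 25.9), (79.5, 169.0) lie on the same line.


Cross product: (5.4-(-19.3))*(169-(-21.8)) - (25.9-(-21.8))*(79.5-(-19.3))
= 0

Yes, collinear


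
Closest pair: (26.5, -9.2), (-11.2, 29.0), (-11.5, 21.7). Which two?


d(P0,P1) = 53.6706, d(P0,P2) = 48.9776, d(P1,P2) = 7.3062
Closest: P1 and P2

Closest pair: (-11.2, 29.0) and (-11.5, 21.7), distance = 7.3062


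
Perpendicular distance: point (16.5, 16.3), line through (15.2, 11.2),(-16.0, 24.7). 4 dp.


|cross product| = 176.67
|line direction| = sqrt(1155.69) = 33.9954
Distance = 176.67/sqrt(1155.69) = 5.1969

5.1969


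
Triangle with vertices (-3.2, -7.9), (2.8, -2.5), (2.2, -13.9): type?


Side lengths squared: AB^2=65.16, BC^2=130.32, CA^2=65.16
Sorted: [65.16, 65.16, 130.32]
By sides: Isosceles, By angles: Right

Isosceles, Right


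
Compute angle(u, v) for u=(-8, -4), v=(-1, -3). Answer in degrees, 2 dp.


u.v = 20, |u| = sqrt(80) = 8.9443, |v| = sqrt(10) = 3.1623
cos(theta) = u.v/(|u||v|) = 20/sqrt(800) = 0.707107
theta = acos(0.707107) = 45 degrees

45 degrees


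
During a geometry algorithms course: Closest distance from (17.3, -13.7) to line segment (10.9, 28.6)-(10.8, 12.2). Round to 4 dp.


Project P onto AB: t = 1 (clamped to [0,1])
Closest point on segment: (10.8, 12.2)
Distance: 26.7032

26.7032


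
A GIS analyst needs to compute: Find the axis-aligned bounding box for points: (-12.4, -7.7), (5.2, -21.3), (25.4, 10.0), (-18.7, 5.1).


x range: [-18.7, 25.4]
y range: [-21.3, 10]
Bounding box: (-18.7,-21.3) to (25.4,10)

(-18.7,-21.3) to (25.4,10)


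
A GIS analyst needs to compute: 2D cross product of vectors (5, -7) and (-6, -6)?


u x v = u_x*v_y - u_y*v_x = 5*(-6) - (-7)*(-6)
= (-30) - 42 = -72

-72


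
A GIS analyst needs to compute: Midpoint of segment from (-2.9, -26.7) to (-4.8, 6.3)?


M = (((-2.9)+(-4.8))/2, ((-26.7)+6.3)/2)
= (-3.85, -10.2)

(-3.85, -10.2)


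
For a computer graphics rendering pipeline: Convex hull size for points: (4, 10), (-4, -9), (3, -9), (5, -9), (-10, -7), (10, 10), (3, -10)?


Convex hull vertices (CCW): (-10, -7), (-4, -9), (3, -10), (5, -9), (10, 10), (4, 10)
Count = 6

6


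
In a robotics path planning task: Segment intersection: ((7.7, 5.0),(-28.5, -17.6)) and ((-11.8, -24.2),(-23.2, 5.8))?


Cross products: d1=-917.88, d2=425.76, d3=616.34, d4=-727.3
d1*d2 < 0 and d3*d4 < 0? yes

Yes, they intersect


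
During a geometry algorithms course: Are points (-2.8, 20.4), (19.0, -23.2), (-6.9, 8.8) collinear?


Cross product: (19-(-2.8))*(8.8-20.4) - ((-23.2)-20.4)*((-6.9)-(-2.8))
= -431.64

No, not collinear


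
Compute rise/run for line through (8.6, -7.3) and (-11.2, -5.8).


slope = (y2-y1)/(x2-x1) = ((-5.8)-(-7.3))/((-11.2)-8.6) = 1.5/(-19.8) = -0.0758

-0.0758


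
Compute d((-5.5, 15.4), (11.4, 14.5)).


dx=16.9, dy=-0.9
d^2 = 16.9^2 + (-0.9)^2 = 286.42
d = sqrt(286.42) = 16.9239

16.9239


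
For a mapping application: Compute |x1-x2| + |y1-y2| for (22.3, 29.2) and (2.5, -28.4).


|22.3-2.5| + |29.2-(-28.4)| = 19.8 + 57.6 = 77.4

77.4


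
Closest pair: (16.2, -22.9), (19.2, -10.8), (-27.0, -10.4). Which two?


d(P0,P1) = 12.4664, d(P0,P2) = 44.9721, d(P1,P2) = 46.2017
Closest: P0 and P1

Closest pair: (16.2, -22.9) and (19.2, -10.8), distance = 12.4664


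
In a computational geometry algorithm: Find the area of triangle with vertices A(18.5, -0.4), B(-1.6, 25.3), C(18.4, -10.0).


Area = |x_A(y_B-y_C) + x_B(y_C-y_A) + x_C(y_A-y_B)|/2
= |653.05 + 15.36 + (-472.88)|/2
= 195.53/2 = 97.765

97.765


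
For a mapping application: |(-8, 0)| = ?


|u| = sqrt((-8)^2 + 0^2) = sqrt(64) = 8

8


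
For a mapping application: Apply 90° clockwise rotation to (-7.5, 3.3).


90° CW: (x,y) -> (y, -x)
(-7.5,3.3) -> (3.3, 7.5)

(3.3, 7.5)


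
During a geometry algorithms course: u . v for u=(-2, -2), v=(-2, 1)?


u . v = u_x*v_x + u_y*v_y = (-2)*(-2) + (-2)*1
= 4 + (-2) = 2

2


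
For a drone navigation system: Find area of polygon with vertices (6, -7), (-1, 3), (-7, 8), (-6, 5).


Shoelace sum: (6*3 - (-1)*(-7)) + ((-1)*8 - (-7)*3) + ((-7)*5 - (-6)*8) + ((-6)*(-7) - 6*5)
= 49
Area = |49|/2 = 24.5

24.5


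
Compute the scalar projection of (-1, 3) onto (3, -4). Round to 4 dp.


u.v = -15, |v| = sqrt(25) = 5
Scalar projection = u.v / |v| = -15 / sqrt(25) = -3

-3


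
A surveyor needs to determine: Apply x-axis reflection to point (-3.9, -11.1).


Reflection over x-axis: (x,y) -> (x,-y)
(-3.9, -11.1) -> (-3.9, 11.1)

(-3.9, 11.1)


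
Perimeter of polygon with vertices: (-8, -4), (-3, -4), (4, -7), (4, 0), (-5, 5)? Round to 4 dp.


Sides: (-8, -4)->(-3, -4): sqrt(25) = 5, (-3, -4)->(4, -7): sqrt(58) = 7.615773, (4, -7)->(4, 0): sqrt(49) = 7, (4, 0)->(-5, 5): sqrt(106) = 10.29563, (-5, 5)->(-8, -4): sqrt(90) = 9.486833
Sum = 39.398236
Perimeter = 39.3982

39.3982


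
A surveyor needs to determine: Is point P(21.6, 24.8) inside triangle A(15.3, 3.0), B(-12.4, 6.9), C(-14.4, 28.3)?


Cross products: AB x AP = -628.43, BC x BP = -763.4, CA x CP = 806.85
All same sign? no

No, outside


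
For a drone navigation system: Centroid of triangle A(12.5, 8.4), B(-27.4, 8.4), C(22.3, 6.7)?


Centroid = ((x_A+x_B+x_C)/3, (y_A+y_B+y_C)/3)
= ((12.5+(-27.4)+22.3)/3, (8.4+8.4+6.7)/3)
= (2.4667, 7.8333)

(2.4667, 7.8333)


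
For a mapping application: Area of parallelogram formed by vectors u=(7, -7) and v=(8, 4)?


|u x v| = |7*4 - (-7)*8|
= |28 - (-56)| = 84

84


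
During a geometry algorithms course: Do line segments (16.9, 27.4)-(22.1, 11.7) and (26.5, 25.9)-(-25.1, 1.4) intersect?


Cross products: d1=-312.6, d2=624.92, d3=142.92, d4=-794.6
d1*d2 < 0 and d3*d4 < 0? yes

Yes, they intersect


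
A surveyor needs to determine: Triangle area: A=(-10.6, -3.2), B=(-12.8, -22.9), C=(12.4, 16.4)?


Area = |x_A(y_B-y_C) + x_B(y_C-y_A) + x_C(y_A-y_B)|/2
= |416.58 + (-250.88) + 244.28|/2
= 409.98/2 = 204.99

204.99


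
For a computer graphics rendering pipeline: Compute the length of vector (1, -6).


|u| = sqrt(1^2 + (-6)^2) = sqrt(37) = 6.0828

6.0828


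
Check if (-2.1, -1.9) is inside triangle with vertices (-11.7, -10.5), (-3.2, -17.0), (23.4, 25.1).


Cross products: AB x AP = 135.5, BC x BP = 355.35, CA x CP = 39.9
All same sign? yes

Yes, inside


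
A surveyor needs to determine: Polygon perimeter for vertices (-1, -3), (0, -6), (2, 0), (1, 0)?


Sides: (-1, -3)->(0, -6): sqrt(10) = 3.162278, (0, -6)->(2, 0): sqrt(40) = 6.324555, (2, 0)->(1, 0): sqrt(1) = 1, (1, 0)->(-1, -3): sqrt(13) = 3.605551
Sum = 14.092384
Perimeter = 14.0924

14.0924


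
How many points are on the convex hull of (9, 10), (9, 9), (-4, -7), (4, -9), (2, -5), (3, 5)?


Convex hull vertices (CCW): (-4, -7), (4, -9), (9, 9), (9, 10), (3, 5)
Count = 5

5


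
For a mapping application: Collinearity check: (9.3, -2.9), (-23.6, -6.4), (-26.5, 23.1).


Cross product: ((-23.6)-9.3)*(23.1-(-2.9)) - ((-6.4)-(-2.9))*((-26.5)-9.3)
= -980.7

No, not collinear


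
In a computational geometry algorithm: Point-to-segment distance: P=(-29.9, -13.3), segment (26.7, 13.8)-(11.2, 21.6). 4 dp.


Project P onto AB: t = 1 (clamped to [0,1])
Closest point on segment: (11.2, 21.6)
Distance: 53.9186

53.9186


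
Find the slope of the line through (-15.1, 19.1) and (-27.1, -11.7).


slope = (y2-y1)/(x2-x1) = ((-11.7)-19.1)/((-27.1)-(-15.1)) = (-30.8)/(-12) = 2.5667

2.5667


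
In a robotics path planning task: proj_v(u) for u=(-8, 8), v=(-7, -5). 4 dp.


u.v = 16, |v| = sqrt(74) = 8.6023
Scalar projection = u.v / |v| = 16 / sqrt(74) = 1.86

1.86


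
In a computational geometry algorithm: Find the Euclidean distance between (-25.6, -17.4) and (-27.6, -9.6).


dx=-2, dy=7.8
d^2 = (-2)^2 + 7.8^2 = 64.84
d = sqrt(64.84) = 8.0523

8.0523


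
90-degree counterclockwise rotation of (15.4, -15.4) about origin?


90° CCW: (x,y) -> (-y, x)
(15.4,-15.4) -> (15.4, 15.4)

(15.4, 15.4)


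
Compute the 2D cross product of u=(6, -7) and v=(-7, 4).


u x v = u_x*v_y - u_y*v_x = 6*4 - (-7)*(-7)
= 24 - 49 = -25

-25


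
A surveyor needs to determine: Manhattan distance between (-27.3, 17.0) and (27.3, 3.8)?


|(-27.3)-27.3| + |17-3.8| = 54.6 + 13.2 = 67.8

67.8


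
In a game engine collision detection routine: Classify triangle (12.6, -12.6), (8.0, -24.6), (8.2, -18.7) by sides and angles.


Side lengths squared: AB^2=165.16, BC^2=34.85, CA^2=56.57
Sorted: [34.85, 56.57, 165.16]
By sides: Scalene, By angles: Obtuse

Scalene, Obtuse


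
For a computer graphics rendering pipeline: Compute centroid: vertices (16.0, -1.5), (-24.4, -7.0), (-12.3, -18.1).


Centroid = ((x_A+x_B+x_C)/3, (y_A+y_B+y_C)/3)
= ((16+(-24.4)+(-12.3))/3, ((-1.5)+(-7)+(-18.1))/3)
= (-6.9, -8.8667)

(-6.9, -8.8667)


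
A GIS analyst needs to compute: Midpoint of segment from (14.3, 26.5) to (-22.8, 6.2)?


M = ((14.3+(-22.8))/2, (26.5+6.2)/2)
= (-4.25, 16.35)

(-4.25, 16.35)


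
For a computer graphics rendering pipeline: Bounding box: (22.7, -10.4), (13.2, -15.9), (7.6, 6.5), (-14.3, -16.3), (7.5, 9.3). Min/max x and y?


x range: [-14.3, 22.7]
y range: [-16.3, 9.3]
Bounding box: (-14.3,-16.3) to (22.7,9.3)

(-14.3,-16.3) to (22.7,9.3)


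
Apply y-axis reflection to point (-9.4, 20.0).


Reflection over y-axis: (x,y) -> (-x,y)
(-9.4, 20) -> (9.4, 20)

(9.4, 20)


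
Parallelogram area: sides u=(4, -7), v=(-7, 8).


|u x v| = |4*8 - (-7)*(-7)|
= |32 - 49| = 17

17


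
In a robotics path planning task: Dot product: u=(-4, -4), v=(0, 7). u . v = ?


u . v = u_x*v_x + u_y*v_y = (-4)*0 + (-4)*7
= 0 + (-28) = -28

-28


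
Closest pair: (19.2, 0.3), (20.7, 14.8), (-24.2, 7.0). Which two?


d(P0,P1) = 14.5774, d(P0,P2) = 43.9141, d(P1,P2) = 45.5725
Closest: P0 and P1

Closest pair: (19.2, 0.3) and (20.7, 14.8), distance = 14.5774


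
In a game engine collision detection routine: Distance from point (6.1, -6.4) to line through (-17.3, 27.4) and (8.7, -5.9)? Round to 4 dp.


|cross product| = 99.58
|line direction| = sqrt(1784.89) = 42.248
Distance = 99.58/sqrt(1784.89) = 2.357

2.357


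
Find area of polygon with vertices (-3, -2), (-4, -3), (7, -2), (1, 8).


Shoelace sum: ((-3)*(-3) - (-4)*(-2)) + ((-4)*(-2) - 7*(-3)) + (7*8 - 1*(-2)) + (1*(-2) - (-3)*8)
= 110
Area = |110|/2 = 55

55


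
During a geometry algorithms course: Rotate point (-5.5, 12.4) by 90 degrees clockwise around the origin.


90° CW: (x,y) -> (y, -x)
(-5.5,12.4) -> (12.4, 5.5)

(12.4, 5.5)


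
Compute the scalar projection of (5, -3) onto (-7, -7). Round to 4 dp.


u.v = -14, |v| = sqrt(98) = 9.8995
Scalar projection = u.v / |v| = -14 / sqrt(98) = -1.4142

-1.4142


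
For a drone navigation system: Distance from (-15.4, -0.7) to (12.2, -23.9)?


dx=27.6, dy=-23.2
d^2 = 27.6^2 + (-23.2)^2 = 1300
d = sqrt(1300) = 36.0555

36.0555


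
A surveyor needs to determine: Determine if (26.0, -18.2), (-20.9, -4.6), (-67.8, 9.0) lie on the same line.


Cross product: ((-20.9)-26)*(9-(-18.2)) - ((-4.6)-(-18.2))*((-67.8)-26)
= 0

Yes, collinear


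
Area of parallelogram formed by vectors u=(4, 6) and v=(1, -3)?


|u x v| = |4*(-3) - 6*1|
= |(-12) - 6| = 18

18


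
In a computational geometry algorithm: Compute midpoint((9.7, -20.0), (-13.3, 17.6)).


M = ((9.7+(-13.3))/2, ((-20)+17.6)/2)
= (-1.8, -1.2)

(-1.8, -1.2)


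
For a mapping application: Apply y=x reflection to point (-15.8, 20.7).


Reflection over y=x: (x,y) -> (y,x)
(-15.8, 20.7) -> (20.7, -15.8)

(20.7, -15.8)


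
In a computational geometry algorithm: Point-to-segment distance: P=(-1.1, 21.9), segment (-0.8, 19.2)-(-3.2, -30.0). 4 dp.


Project P onto AB: t = 0 (clamped to [0,1])
Closest point on segment: (-0.8, 19.2)
Distance: 2.7166

2.7166


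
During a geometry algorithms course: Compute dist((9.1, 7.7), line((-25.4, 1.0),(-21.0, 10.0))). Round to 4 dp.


|cross product| = 281.02
|line direction| = sqrt(100.36) = 10.018
Distance = 281.02/sqrt(100.36) = 28.0516

28.0516


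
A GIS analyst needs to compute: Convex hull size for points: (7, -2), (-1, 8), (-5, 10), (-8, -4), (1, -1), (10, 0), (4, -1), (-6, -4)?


Convex hull vertices (CCW): (-8, -4), (-6, -4), (7, -2), (10, 0), (-1, 8), (-5, 10)
Count = 6

6


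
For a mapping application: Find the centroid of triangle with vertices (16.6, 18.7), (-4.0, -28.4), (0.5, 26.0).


Centroid = ((x_A+x_B+x_C)/3, (y_A+y_B+y_C)/3)
= ((16.6+(-4)+0.5)/3, (18.7+(-28.4)+26)/3)
= (4.3667, 5.4333)

(4.3667, 5.4333)


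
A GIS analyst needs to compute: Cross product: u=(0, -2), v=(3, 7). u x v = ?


u x v = u_x*v_y - u_y*v_x = 0*7 - (-2)*3
= 0 - (-6) = 6

6


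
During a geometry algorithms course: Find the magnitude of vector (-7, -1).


|u| = sqrt((-7)^2 + (-1)^2) = sqrt(50) = 7.0711

7.0711


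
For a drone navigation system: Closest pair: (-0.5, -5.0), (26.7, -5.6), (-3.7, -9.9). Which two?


d(P0,P1) = 27.2066, d(P0,P2) = 5.8523, d(P1,P2) = 30.7026
Closest: P0 and P2

Closest pair: (-0.5, -5.0) and (-3.7, -9.9), distance = 5.8523


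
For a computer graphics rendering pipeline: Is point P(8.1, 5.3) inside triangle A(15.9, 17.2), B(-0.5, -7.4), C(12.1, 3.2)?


Cross products: AB x AP = 3.28, BC x BP = 68.86, CA x CP = 63.98
All same sign? yes

Yes, inside


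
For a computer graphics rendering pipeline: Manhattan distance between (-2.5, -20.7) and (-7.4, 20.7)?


|(-2.5)-(-7.4)| + |(-20.7)-20.7| = 4.9 + 41.4 = 46.3

46.3


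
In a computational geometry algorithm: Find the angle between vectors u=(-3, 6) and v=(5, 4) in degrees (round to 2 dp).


u.v = 9, |u| = sqrt(45) = 6.7082, |v| = sqrt(41) = 6.4031
cos(theta) = u.v/(|u||v|) = 9/sqrt(1845) = 0.209529
theta = acos(0.209529) = 77.91 degrees

77.91 degrees


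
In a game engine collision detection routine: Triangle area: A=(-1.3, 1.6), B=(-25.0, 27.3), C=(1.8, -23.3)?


Area = |x_A(y_B-y_C) + x_B(y_C-y_A) + x_C(y_A-y_B)|/2
= |(-65.78) + 622.5 + (-46.26)|/2
= 510.46/2 = 255.23

255.23


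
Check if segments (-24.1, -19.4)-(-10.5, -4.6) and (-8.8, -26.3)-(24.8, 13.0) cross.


Cross products: d1=833.13, d2=795.93, d3=-320.28, d4=-283.08
d1*d2 < 0 and d3*d4 < 0? no

No, they don't intersect


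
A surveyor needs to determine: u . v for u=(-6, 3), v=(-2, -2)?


u . v = u_x*v_x + u_y*v_y = (-6)*(-2) + 3*(-2)
= 12 + (-6) = 6

6


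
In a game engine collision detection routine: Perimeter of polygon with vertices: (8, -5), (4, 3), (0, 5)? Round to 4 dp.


Sides: (8, -5)->(4, 3): sqrt(80) = 8.944272, (4, 3)->(0, 5): sqrt(20) = 4.472136, (0, 5)->(8, -5): sqrt(164) = 12.806248
Sum = 26.222656
Perimeter = 26.2227

26.2227


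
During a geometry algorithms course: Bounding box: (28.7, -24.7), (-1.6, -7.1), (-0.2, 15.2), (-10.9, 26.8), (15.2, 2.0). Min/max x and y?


x range: [-10.9, 28.7]
y range: [-24.7, 26.8]
Bounding box: (-10.9,-24.7) to (28.7,26.8)

(-10.9,-24.7) to (28.7,26.8)


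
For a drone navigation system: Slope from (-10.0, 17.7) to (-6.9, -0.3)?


slope = (y2-y1)/(x2-x1) = ((-0.3)-17.7)/((-6.9)-(-10)) = (-18)/3.1 = -5.8065

-5.8065


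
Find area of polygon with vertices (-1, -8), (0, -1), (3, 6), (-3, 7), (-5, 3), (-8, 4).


Shoelace sum: ((-1)*(-1) - 0*(-8)) + (0*6 - 3*(-1)) + (3*7 - (-3)*6) + ((-3)*3 - (-5)*7) + ((-5)*4 - (-8)*3) + ((-8)*(-8) - (-1)*4)
= 141
Area = |141|/2 = 70.5

70.5


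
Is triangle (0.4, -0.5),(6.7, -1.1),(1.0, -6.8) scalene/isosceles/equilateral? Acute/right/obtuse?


Side lengths squared: AB^2=40.05, BC^2=64.98, CA^2=40.05
Sorted: [40.05, 40.05, 64.98]
By sides: Isosceles, By angles: Acute

Isosceles, Acute


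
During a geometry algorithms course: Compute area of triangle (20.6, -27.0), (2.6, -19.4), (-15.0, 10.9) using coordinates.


Area = |x_A(y_B-y_C) + x_B(y_C-y_A) + x_C(y_A-y_B)|/2
= |(-624.18) + 98.54 + 114|/2
= 411.64/2 = 205.82

205.82


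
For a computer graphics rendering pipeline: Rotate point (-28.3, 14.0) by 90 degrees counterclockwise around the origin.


90° CCW: (x,y) -> (-y, x)
(-28.3,14) -> (-14, -28.3)

(-14, -28.3)


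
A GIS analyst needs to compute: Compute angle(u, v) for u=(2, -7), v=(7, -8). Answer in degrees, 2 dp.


u.v = 70, |u| = sqrt(53) = 7.2801, |v| = sqrt(113) = 10.6301
cos(theta) = u.v/(|u||v|) = 70/sqrt(5989) = 0.904526
theta = acos(0.904526) = 25.24 degrees

25.24 degrees


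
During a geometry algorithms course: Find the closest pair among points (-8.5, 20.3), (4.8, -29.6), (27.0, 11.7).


d(P0,P1) = 51.642, d(P0,P2) = 36.5268, d(P1,P2) = 46.8885
Closest: P0 and P2

Closest pair: (-8.5, 20.3) and (27.0, 11.7), distance = 36.5268


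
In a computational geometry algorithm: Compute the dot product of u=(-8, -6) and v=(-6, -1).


u . v = u_x*v_x + u_y*v_y = (-8)*(-6) + (-6)*(-1)
= 48 + 6 = 54

54


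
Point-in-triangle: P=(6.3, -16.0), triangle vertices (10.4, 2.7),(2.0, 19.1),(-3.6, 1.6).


Cross products: AB x AP = 224.32, BC x BP = 271.81, CA x CP = -257.29
All same sign? no

No, outside


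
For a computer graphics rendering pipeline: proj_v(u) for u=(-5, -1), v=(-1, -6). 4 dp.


u.v = 11, |v| = sqrt(37) = 6.0828
Scalar projection = u.v / |v| = 11 / sqrt(37) = 1.8084

1.8084


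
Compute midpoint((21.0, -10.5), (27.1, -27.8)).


M = ((21+27.1)/2, ((-10.5)+(-27.8))/2)
= (24.05, -19.15)

(24.05, -19.15)


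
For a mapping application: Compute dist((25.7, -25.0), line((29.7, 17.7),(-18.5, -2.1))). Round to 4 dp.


|cross product| = 1978.94
|line direction| = sqrt(2715.28) = 52.1083
Distance = 1978.94/sqrt(2715.28) = 37.9774

37.9774


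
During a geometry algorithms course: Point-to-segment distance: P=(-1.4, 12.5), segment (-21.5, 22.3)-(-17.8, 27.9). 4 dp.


Project P onto AB: t = 0.4326 (clamped to [0,1])
Closest point on segment: (-19.8993, 24.7227)
Distance: 22.1725

22.1725


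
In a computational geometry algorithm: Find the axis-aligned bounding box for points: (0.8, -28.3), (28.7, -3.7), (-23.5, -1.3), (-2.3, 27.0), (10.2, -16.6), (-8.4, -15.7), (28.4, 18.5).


x range: [-23.5, 28.7]
y range: [-28.3, 27]
Bounding box: (-23.5,-28.3) to (28.7,27)

(-23.5,-28.3) to (28.7,27)


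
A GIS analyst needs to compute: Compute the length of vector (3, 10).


|u| = sqrt(3^2 + 10^2) = sqrt(109) = 10.4403

10.4403


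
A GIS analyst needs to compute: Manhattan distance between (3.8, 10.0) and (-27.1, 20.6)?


|3.8-(-27.1)| + |10-20.6| = 30.9 + 10.6 = 41.5

41.5


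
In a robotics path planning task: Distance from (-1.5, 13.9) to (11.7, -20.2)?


dx=13.2, dy=-34.1
d^2 = 13.2^2 + (-34.1)^2 = 1337.05
d = sqrt(1337.05) = 36.5657

36.5657


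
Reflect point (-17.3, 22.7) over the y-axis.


Reflection over y-axis: (x,y) -> (-x,y)
(-17.3, 22.7) -> (17.3, 22.7)

(17.3, 22.7)


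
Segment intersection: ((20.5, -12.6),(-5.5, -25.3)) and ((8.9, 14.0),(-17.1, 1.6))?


Cross products: d1=835.44, d2=843.24, d3=-838.92, d4=-846.72
d1*d2 < 0 and d3*d4 < 0? no

No, they don't intersect


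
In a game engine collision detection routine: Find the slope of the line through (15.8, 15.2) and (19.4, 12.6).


slope = (y2-y1)/(x2-x1) = (12.6-15.2)/(19.4-15.8) = (-2.6)/3.6 = -0.7222

-0.7222


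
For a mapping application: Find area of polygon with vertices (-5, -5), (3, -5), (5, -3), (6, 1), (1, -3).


Shoelace sum: ((-5)*(-5) - 3*(-5)) + (3*(-3) - 5*(-5)) + (5*1 - 6*(-3)) + (6*(-3) - 1*1) + (1*(-5) - (-5)*(-3))
= 40
Area = |40|/2 = 20

20


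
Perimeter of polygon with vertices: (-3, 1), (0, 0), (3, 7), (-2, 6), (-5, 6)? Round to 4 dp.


Sides: (-3, 1)->(0, 0): sqrt(10) = 3.162278, (0, 0)->(3, 7): sqrt(58) = 7.615773, (3, 7)->(-2, 6): sqrt(26) = 5.09902, (-2, 6)->(-5, 6): sqrt(9) = 3, (-5, 6)->(-3, 1): sqrt(29) = 5.385165
Sum = 24.262236
Perimeter = 24.2622

24.2622


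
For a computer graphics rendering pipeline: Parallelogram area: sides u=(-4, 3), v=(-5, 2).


|u x v| = |(-4)*2 - 3*(-5)|
= |(-8) - (-15)| = 7

7


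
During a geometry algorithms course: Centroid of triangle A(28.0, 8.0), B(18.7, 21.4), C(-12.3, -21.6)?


Centroid = ((x_A+x_B+x_C)/3, (y_A+y_B+y_C)/3)
= ((28+18.7+(-12.3))/3, (8+21.4+(-21.6))/3)
= (11.4667, 2.6)

(11.4667, 2.6)


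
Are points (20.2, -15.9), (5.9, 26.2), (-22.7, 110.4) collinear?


Cross product: (5.9-20.2)*(110.4-(-15.9)) - (26.2-(-15.9))*((-22.7)-20.2)
= 0

Yes, collinear


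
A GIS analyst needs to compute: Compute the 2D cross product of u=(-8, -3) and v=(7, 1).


u x v = u_x*v_y - u_y*v_x = (-8)*1 - (-3)*7
= (-8) - (-21) = 13

13


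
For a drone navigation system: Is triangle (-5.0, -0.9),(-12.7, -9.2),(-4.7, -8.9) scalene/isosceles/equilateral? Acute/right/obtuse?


Side lengths squared: AB^2=128.18, BC^2=64.09, CA^2=64.09
Sorted: [64.09, 64.09, 128.18]
By sides: Isosceles, By angles: Right

Isosceles, Right


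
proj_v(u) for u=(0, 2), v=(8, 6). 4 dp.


u.v = 12, |v| = sqrt(100) = 10
Scalar projection = u.v / |v| = 12 / sqrt(100) = 1.2

1.2


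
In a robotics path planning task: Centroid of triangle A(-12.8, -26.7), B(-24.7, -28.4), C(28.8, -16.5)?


Centroid = ((x_A+x_B+x_C)/3, (y_A+y_B+y_C)/3)
= (((-12.8)+(-24.7)+28.8)/3, ((-26.7)+(-28.4)+(-16.5))/3)
= (-2.9, -23.8667)

(-2.9, -23.8667)


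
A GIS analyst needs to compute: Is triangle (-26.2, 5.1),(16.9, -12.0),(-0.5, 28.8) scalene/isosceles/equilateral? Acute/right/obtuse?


Side lengths squared: AB^2=2150.02, BC^2=1967.4, CA^2=1222.18
Sorted: [1222.18, 1967.4, 2150.02]
By sides: Scalene, By angles: Acute

Scalene, Acute


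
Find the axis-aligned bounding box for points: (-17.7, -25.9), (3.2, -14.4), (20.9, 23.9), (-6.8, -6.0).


x range: [-17.7, 20.9]
y range: [-25.9, 23.9]
Bounding box: (-17.7,-25.9) to (20.9,23.9)

(-17.7,-25.9) to (20.9,23.9)


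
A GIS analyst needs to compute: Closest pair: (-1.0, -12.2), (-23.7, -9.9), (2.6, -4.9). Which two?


d(P0,P1) = 22.8162, d(P0,P2) = 8.1394, d(P1,P2) = 26.7711
Closest: P0 and P2

Closest pair: (-1.0, -12.2) and (2.6, -4.9), distance = 8.1394


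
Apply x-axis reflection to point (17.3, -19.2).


Reflection over x-axis: (x,y) -> (x,-y)
(17.3, -19.2) -> (17.3, 19.2)

(17.3, 19.2)


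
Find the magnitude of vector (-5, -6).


|u| = sqrt((-5)^2 + (-6)^2) = sqrt(61) = 7.8102

7.8102


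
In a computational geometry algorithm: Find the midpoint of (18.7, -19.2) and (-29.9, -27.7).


M = ((18.7+(-29.9))/2, ((-19.2)+(-27.7))/2)
= (-5.6, -23.45)

(-5.6, -23.45)


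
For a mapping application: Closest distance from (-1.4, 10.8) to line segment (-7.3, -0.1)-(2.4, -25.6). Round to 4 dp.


Project P onto AB: t = 0 (clamped to [0,1])
Closest point on segment: (-7.3, -0.1)
Distance: 12.3944

12.3944


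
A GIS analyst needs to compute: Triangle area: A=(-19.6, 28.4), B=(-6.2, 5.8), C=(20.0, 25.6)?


Area = |x_A(y_B-y_C) + x_B(y_C-y_A) + x_C(y_A-y_B)|/2
= |388.08 + 17.36 + 452|/2
= 857.44/2 = 428.72

428.72


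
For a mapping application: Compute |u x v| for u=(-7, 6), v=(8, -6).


|u x v| = |(-7)*(-6) - 6*8|
= |42 - 48| = 6

6


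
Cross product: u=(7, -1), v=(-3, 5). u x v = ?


u x v = u_x*v_y - u_y*v_x = 7*5 - (-1)*(-3)
= 35 - 3 = 32

32


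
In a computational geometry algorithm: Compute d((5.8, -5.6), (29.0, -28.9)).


dx=23.2, dy=-23.3
d^2 = 23.2^2 + (-23.3)^2 = 1081.13
d = sqrt(1081.13) = 32.8805

32.8805


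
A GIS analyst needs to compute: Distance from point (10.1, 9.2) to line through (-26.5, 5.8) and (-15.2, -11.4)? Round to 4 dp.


|cross product| = 667.94
|line direction| = sqrt(423.53) = 20.5798
Distance = 667.94/sqrt(423.53) = 32.456

32.456


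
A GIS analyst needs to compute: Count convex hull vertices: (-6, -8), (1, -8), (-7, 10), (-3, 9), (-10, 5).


Convex hull vertices (CCW): (-10, 5), (-6, -8), (1, -8), (-3, 9), (-7, 10)
Count = 5

5


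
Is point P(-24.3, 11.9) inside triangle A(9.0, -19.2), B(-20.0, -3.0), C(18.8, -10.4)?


Cross products: AB x AP = -362.44, BC x BP = 546.3, CA x CP = -597.82
All same sign? no

No, outside


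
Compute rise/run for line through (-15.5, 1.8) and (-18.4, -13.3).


slope = (y2-y1)/(x2-x1) = ((-13.3)-1.8)/((-18.4)-(-15.5)) = (-15.1)/(-2.9) = 5.2069

5.2069


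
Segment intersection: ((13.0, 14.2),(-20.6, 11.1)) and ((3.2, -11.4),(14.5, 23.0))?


Cross products: d1=-47.84, d2=1072.97, d3=829.78, d4=-291.03
d1*d2 < 0 and d3*d4 < 0? yes

Yes, they intersect


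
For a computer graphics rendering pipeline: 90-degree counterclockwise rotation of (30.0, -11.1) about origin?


90° CCW: (x,y) -> (-y, x)
(30,-11.1) -> (11.1, 30)

(11.1, 30)


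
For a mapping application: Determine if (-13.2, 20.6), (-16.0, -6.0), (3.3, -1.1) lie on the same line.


Cross product: ((-16)-(-13.2))*((-1.1)-20.6) - ((-6)-20.6)*(3.3-(-13.2))
= 499.66

No, not collinear


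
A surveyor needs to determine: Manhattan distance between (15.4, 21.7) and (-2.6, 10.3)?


|15.4-(-2.6)| + |21.7-10.3| = 18 + 11.4 = 29.4

29.4


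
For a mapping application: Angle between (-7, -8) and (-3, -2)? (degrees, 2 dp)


u.v = 37, |u| = sqrt(113) = 10.6301, |v| = sqrt(13) = 3.6056
cos(theta) = u.v/(|u||v|) = 37/sqrt(1469) = 0.965363
theta = acos(0.965363) = 15.12 degrees

15.12 degrees


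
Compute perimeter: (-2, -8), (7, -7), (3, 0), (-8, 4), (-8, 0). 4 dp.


Sides: (-2, -8)->(7, -7): sqrt(82) = 9.055385, (7, -7)->(3, 0): sqrt(65) = 8.062258, (3, 0)->(-8, 4): sqrt(137) = 11.7047, (-8, 4)->(-8, 0): sqrt(16) = 4, (-8, 0)->(-2, -8): sqrt(100) = 10
Sum = 42.822343
Perimeter = 42.8223

42.8223


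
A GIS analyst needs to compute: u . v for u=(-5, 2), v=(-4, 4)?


u . v = u_x*v_x + u_y*v_y = (-5)*(-4) + 2*4
= 20 + 8 = 28

28


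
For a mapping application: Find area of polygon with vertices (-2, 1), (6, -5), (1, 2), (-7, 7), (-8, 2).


Shoelace sum: ((-2)*(-5) - 6*1) + (6*2 - 1*(-5)) + (1*7 - (-7)*2) + ((-7)*2 - (-8)*7) + ((-8)*1 - (-2)*2)
= 80
Area = |80|/2 = 40

40


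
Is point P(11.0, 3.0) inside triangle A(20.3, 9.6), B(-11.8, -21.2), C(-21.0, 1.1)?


Cross products: AB x AP = -74.58, BC x BP = -731.08, CA x CP = -193.53
All same sign? yes

Yes, inside


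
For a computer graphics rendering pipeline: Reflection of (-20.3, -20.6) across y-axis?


Reflection over y-axis: (x,y) -> (-x,y)
(-20.3, -20.6) -> (20.3, -20.6)

(20.3, -20.6)


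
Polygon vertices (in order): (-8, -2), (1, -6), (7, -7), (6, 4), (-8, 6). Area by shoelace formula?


Shoelace sum: ((-8)*(-6) - 1*(-2)) + (1*(-7) - 7*(-6)) + (7*4 - 6*(-7)) + (6*6 - (-8)*4) + ((-8)*(-2) - (-8)*6)
= 287
Area = |287|/2 = 143.5

143.5


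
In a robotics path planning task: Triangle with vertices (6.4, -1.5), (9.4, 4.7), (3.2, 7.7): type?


Side lengths squared: AB^2=47.44, BC^2=47.44, CA^2=94.88
Sorted: [47.44, 47.44, 94.88]
By sides: Isosceles, By angles: Right

Isosceles, Right


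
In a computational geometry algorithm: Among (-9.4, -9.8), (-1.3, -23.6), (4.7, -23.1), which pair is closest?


d(P0,P1) = 16.0016, d(P0,P2) = 19.383, d(P1,P2) = 6.0208
Closest: P1 and P2

Closest pair: (-1.3, -23.6) and (4.7, -23.1), distance = 6.0208


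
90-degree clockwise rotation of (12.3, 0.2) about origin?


90° CW: (x,y) -> (y, -x)
(12.3,0.2) -> (0.2, -12.3)

(0.2, -12.3)


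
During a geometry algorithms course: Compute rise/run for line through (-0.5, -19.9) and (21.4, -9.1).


slope = (y2-y1)/(x2-x1) = ((-9.1)-(-19.9))/(21.4-(-0.5)) = 10.8/21.9 = 0.4932

0.4932


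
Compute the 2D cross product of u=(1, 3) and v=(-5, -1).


u x v = u_x*v_y - u_y*v_x = 1*(-1) - 3*(-5)
= (-1) - (-15) = 14

14


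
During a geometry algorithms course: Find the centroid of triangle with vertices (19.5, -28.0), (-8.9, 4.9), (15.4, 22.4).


Centroid = ((x_A+x_B+x_C)/3, (y_A+y_B+y_C)/3)
= ((19.5+(-8.9)+15.4)/3, ((-28)+4.9+22.4)/3)
= (8.6667, -0.2333)

(8.6667, -0.2333)


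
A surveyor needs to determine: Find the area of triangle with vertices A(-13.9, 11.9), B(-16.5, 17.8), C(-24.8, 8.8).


Area = |x_A(y_B-y_C) + x_B(y_C-y_A) + x_C(y_A-y_B)|/2
= |(-125.1) + 51.15 + 146.32|/2
= 72.37/2 = 36.185

36.185


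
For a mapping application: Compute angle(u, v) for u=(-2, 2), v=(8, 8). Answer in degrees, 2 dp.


u.v = 0, |u| = sqrt(8) = 2.8284, |v| = sqrt(128) = 11.3137
cos(theta) = u.v/(|u||v|) = 0/sqrt(1024) = 0
theta = acos(0) = 90 degrees

90 degrees


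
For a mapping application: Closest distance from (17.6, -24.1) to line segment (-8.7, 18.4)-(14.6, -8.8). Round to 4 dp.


Project P onto AB: t = 1 (clamped to [0,1])
Closest point on segment: (14.6, -8.8)
Distance: 15.5913

15.5913


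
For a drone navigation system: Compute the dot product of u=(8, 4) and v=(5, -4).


u . v = u_x*v_x + u_y*v_y = 8*5 + 4*(-4)
= 40 + (-16) = 24

24


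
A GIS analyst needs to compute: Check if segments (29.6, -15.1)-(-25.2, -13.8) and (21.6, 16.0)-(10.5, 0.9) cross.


Cross products: d1=466.01, d2=-375.9, d3=-1693.88, d4=-851.97
d1*d2 < 0 and d3*d4 < 0? no

No, they don't intersect


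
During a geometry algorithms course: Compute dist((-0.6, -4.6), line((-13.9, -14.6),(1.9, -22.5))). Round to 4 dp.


|cross product| = 263.07
|line direction| = sqrt(312.05) = 17.6649
Distance = 263.07/sqrt(312.05) = 14.8922

14.8922


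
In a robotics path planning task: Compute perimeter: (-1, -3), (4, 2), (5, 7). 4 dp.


Sides: (-1, -3)->(4, 2): sqrt(50) = 7.071068, (4, 2)->(5, 7): sqrt(26) = 5.09902, (5, 7)->(-1, -3): sqrt(136) = 11.661904
Sum = 23.831992
Perimeter = 23.832

23.832


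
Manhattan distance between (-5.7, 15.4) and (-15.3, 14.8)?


|(-5.7)-(-15.3)| + |15.4-14.8| = 9.6 + 0.6 = 10.2

10.2


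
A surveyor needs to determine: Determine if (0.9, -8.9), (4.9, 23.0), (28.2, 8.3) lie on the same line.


Cross product: (4.9-0.9)*(8.3-(-8.9)) - (23-(-8.9))*(28.2-0.9)
= -802.07

No, not collinear


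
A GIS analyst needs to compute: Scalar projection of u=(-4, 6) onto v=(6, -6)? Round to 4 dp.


u.v = -60, |v| = sqrt(72) = 8.4853
Scalar projection = u.v / |v| = -60 / sqrt(72) = -7.0711

-7.0711


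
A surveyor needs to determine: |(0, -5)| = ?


|u| = sqrt(0^2 + (-5)^2) = sqrt(25) = 5

5


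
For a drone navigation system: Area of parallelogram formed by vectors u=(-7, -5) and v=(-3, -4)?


|u x v| = |(-7)*(-4) - (-5)*(-3)|
= |28 - 15| = 13

13


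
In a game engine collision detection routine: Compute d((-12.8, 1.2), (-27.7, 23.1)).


dx=-14.9, dy=21.9
d^2 = (-14.9)^2 + 21.9^2 = 701.62
d = sqrt(701.62) = 26.4881

26.4881


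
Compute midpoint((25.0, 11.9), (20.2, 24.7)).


M = ((25+20.2)/2, (11.9+24.7)/2)
= (22.6, 18.3)

(22.6, 18.3)


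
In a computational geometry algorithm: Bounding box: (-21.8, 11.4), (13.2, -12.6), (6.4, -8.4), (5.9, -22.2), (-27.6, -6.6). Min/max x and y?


x range: [-27.6, 13.2]
y range: [-22.2, 11.4]
Bounding box: (-27.6,-22.2) to (13.2,11.4)

(-27.6,-22.2) to (13.2,11.4)


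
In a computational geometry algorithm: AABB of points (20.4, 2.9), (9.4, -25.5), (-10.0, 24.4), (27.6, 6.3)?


x range: [-10, 27.6]
y range: [-25.5, 24.4]
Bounding box: (-10,-25.5) to (27.6,24.4)

(-10,-25.5) to (27.6,24.4)


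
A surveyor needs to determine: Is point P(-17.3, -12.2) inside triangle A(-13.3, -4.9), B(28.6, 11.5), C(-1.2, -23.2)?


Cross products: AB x AP = -240.27, BC x BP = -886.47, CA x CP = 161.53
All same sign? no

No, outside


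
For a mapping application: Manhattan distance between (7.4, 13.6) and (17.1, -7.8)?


|7.4-17.1| + |13.6-(-7.8)| = 9.7 + 21.4 = 31.1

31.1


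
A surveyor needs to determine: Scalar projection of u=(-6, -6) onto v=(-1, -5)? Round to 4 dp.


u.v = 36, |v| = sqrt(26) = 5.099
Scalar projection = u.v / |v| = 36 / sqrt(26) = 7.0602

7.0602


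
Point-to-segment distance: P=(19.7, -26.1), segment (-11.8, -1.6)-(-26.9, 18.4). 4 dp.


Project P onto AB: t = 0 (clamped to [0,1])
Closest point on segment: (-11.8, -1.6)
Distance: 39.9061

39.9061


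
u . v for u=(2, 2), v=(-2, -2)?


u . v = u_x*v_x + u_y*v_y = 2*(-2) + 2*(-2)
= (-4) + (-4) = -8

-8


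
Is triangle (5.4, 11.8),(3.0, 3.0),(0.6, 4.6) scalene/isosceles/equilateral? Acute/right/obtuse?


Side lengths squared: AB^2=83.2, BC^2=8.32, CA^2=74.88
Sorted: [8.32, 74.88, 83.2]
By sides: Scalene, By angles: Right

Scalene, Right


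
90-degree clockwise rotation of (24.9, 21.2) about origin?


90° CW: (x,y) -> (y, -x)
(24.9,21.2) -> (21.2, -24.9)

(21.2, -24.9)


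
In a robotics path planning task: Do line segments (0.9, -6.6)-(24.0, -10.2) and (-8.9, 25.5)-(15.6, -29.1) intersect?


Cross products: d1=-251.37, d2=921.69, d3=706.23, d4=-466.83
d1*d2 < 0 and d3*d4 < 0? yes

Yes, they intersect


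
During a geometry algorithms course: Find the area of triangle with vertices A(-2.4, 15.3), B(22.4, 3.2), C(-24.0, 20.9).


Area = |x_A(y_B-y_C) + x_B(y_C-y_A) + x_C(y_A-y_B)|/2
= |42.48 + 125.44 + (-290.4)|/2
= 122.48/2 = 61.24

61.24


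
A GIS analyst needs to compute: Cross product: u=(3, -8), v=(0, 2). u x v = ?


u x v = u_x*v_y - u_y*v_x = 3*2 - (-8)*0
= 6 - 0 = 6

6


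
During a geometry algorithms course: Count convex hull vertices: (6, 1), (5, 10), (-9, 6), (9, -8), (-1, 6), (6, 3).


Convex hull vertices (CCW): (-9, 6), (9, -8), (5, 10)
Count = 3

3


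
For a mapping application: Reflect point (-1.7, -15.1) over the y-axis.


Reflection over y-axis: (x,y) -> (-x,y)
(-1.7, -15.1) -> (1.7, -15.1)

(1.7, -15.1)


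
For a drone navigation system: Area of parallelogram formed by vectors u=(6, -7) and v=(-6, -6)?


|u x v| = |6*(-6) - (-7)*(-6)|
= |(-36) - 42| = 78

78


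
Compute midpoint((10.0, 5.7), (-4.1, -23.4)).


M = ((10+(-4.1))/2, (5.7+(-23.4))/2)
= (2.95, -8.85)

(2.95, -8.85)


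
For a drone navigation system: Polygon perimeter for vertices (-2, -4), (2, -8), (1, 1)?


Sides: (-2, -4)->(2, -8): sqrt(32) = 5.656854, (2, -8)->(1, 1): sqrt(82) = 9.055385, (1, 1)->(-2, -4): sqrt(34) = 5.830952
Sum = 20.543191
Perimeter = 20.5432

20.5432


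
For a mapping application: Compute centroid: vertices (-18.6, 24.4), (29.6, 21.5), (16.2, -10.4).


Centroid = ((x_A+x_B+x_C)/3, (y_A+y_B+y_C)/3)
= (((-18.6)+29.6+16.2)/3, (24.4+21.5+(-10.4))/3)
= (9.0667, 11.8333)

(9.0667, 11.8333)


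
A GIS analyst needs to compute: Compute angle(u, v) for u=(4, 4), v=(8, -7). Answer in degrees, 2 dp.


u.v = 4, |u| = sqrt(32) = 5.6569, |v| = sqrt(113) = 10.6301
cos(theta) = u.v/(|u||v|) = 4/sqrt(3616) = 0.066519
theta = acos(0.066519) = 86.19 degrees

86.19 degrees


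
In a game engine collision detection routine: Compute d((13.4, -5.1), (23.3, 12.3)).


dx=9.9, dy=17.4
d^2 = 9.9^2 + 17.4^2 = 400.77
d = sqrt(400.77) = 20.0192

20.0192


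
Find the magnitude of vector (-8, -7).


|u| = sqrt((-8)^2 + (-7)^2) = sqrt(113) = 10.6301

10.6301


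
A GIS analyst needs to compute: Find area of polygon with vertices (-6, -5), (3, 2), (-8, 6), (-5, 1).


Shoelace sum: ((-6)*2 - 3*(-5)) + (3*6 - (-8)*2) + ((-8)*1 - (-5)*6) + ((-5)*(-5) - (-6)*1)
= 90
Area = |90|/2 = 45

45


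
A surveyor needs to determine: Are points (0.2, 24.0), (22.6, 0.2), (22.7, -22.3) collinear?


Cross product: (22.6-0.2)*((-22.3)-24) - (0.2-24)*(22.7-0.2)
= -501.62

No, not collinear


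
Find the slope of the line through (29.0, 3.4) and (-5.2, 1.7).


slope = (y2-y1)/(x2-x1) = (1.7-3.4)/((-5.2)-29) = (-1.7)/(-34.2) = 0.0497

0.0497


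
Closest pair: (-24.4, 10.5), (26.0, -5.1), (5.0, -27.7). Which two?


d(P0,P1) = 52.7591, d(P0,P2) = 48.2037, d(P1,P2) = 30.8506
Closest: P1 and P2

Closest pair: (26.0, -5.1) and (5.0, -27.7), distance = 30.8506


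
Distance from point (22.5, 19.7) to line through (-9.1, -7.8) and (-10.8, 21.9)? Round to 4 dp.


|cross product| = 985.27
|line direction| = sqrt(884.98) = 29.7486
Distance = 985.27/sqrt(884.98) = 33.1199

33.1199


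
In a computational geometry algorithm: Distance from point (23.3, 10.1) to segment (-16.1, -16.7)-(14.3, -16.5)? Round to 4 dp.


Project P onto AB: t = 1 (clamped to [0,1])
Closest point on segment: (14.3, -16.5)
Distance: 28.0813

28.0813
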